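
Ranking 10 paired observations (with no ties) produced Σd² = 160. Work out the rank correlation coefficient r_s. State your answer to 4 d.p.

ρ = 1 − 6Σd² / [n(n²−1)] = 1 − 6×160 / (10×99)
  = 1 − 960/990 = 1 − 0.96970 ≈ 0.0303

0.0303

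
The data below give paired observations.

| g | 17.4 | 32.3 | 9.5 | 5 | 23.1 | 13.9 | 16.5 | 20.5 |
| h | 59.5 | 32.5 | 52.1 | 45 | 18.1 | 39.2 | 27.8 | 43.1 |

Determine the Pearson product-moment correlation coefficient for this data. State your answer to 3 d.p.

n = 8, Σg = 138.2, Σh = 317.3, Σg² = 2880.62, Σh² = 13830.61, Σgh = 5110.24
nΣgh − ΣgΣh = 40881.92 − 43850.86 = -2968.94
nΣg² − (Σg)² = 23044.96 − 19099.24 = 3945.72; nΣh² − (Σh)² = 110644.88 − 100679.29 = 9965.59
r = -2968.94 / √(3945.72 × 9965.59) = -2968.94 / 6270.6800 ≈ -0.473

-0.473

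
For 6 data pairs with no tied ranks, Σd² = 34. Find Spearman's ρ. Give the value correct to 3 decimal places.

0.029

ρ = 1 − 6Σd² / [n(n²−1)] = 1 − 6×34 / (6×35)
  = 1 − 204/210 = 1 − 0.9714 ≈ 0.029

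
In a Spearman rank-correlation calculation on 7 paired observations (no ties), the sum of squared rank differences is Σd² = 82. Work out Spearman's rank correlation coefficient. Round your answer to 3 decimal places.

-0.464

ρ = 1 − 6Σd² / [n(n²−1)] = 1 − 6×82 / (7×48)
  = 1 − 492/336 = 1 − 1.4643 ≈ -0.464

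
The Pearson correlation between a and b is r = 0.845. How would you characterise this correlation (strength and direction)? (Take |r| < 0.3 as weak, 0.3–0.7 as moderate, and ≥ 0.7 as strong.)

strong positive

r = 0.845 > 0 so the relationship is positive.
|r| = 0.845, which falls in the strong range.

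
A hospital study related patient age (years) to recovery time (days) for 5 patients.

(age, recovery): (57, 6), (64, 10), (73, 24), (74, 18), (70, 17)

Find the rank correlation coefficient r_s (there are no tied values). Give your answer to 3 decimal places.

0.900

Rank age: 1, 2, 4, 5, 3
Rank recovery: 1, 2, 5, 4, 3
d = rank(age) − rank(recovery): 0, 0, -1, 1, 0; Σd² = 2
ρ = 1 − 6Σd² / [n(n²−1)] = 1 − 6×2 / (5×24) = 1 − 12/120 ≈ 0.900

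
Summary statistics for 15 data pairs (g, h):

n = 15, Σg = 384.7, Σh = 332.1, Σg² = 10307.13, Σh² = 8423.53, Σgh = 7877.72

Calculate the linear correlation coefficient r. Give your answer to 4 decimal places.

r = (nΣgh − ΣgΣh) / √[(nΣg² − (Σg)²)(nΣh² − (Σh)²)]
Numerator: 15×7877.72 − 384.7×332.1 = -9593.07
Denominator: √[(154606.95 − 147994.09)(126352.95 − 110290.41)] = √[6612.86 × 16062.54] = 10306.2762
r = -9593.07 / 10306.2762 ≈ -0.9308

-0.9308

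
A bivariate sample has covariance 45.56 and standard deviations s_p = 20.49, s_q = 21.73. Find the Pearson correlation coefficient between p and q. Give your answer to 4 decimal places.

r = Cov(p,q) / (s_p · s_q) = 45.56 / (20.49 × 21.73)
  = 45.56 / 445.2477 ≈ 0.1023

0.1023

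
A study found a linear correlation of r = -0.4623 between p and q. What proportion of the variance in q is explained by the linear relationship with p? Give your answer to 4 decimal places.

r² = (-0.4623)² = 0.2137

0.2137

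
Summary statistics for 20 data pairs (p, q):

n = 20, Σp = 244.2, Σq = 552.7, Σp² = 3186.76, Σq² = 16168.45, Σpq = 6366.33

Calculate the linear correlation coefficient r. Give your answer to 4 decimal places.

-0.8922

r = (nΣpq − ΣpΣq) / √[(nΣp² − (Σp)²)(nΣq² − (Σq)²)]
Numerator: 20×6366.33 − 244.2×552.7 = -7642.74
Denominator: √[(63735.2 − 59633.64)(323369 − 305477.29)] = √[4101.56 × 17891.71] = 8566.4416
r = -7642.74 / 8566.4416 ≈ -0.8922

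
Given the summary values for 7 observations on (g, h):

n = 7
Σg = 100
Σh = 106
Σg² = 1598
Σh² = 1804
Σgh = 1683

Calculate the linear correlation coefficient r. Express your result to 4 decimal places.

r = (nΣgh − ΣgΣh) / √[(nΣg² − (Σg)²)(nΣh² − (Σh)²)]
Numerator: 7×1683 − 100×106 = 1181
Denominator: √[(11186 − 10000)(12628 − 11236)] = √[1186 × 1392] = 1284.8782
r = 1181 / 1284.8782 ≈ 0.9192

0.9192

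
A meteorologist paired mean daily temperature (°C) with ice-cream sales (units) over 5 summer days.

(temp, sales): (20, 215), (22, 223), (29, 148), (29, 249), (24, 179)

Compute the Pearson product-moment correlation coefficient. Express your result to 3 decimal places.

n = 5, Σx = 124, Σy = 1014, Σx² = 3142, Σy² = 211900, Σxy = 25015
nΣxy − ΣxΣy = 125075 − 125736 = -661
nΣx² − (Σx)² = 15710 − 15376 = 334; nΣy² − (Σy)² = 1059500 − 1028196 = 31304
r = -661 / √(334 × 31304) = -661 / 3233.5021 ≈ -0.204

-0.204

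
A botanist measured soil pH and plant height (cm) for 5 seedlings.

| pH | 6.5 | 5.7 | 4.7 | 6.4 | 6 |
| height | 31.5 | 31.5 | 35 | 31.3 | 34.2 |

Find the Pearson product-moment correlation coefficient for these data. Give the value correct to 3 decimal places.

-0.745

n = 5, Σx = 29.3, Σy = 163.5, Σx² = 173.79, Σy² = 5358.83, Σxy = 954.32
nΣxy − ΣxΣy = 4771.6 − 4790.55 = -18.95
nΣx² − (Σx)² = 868.95 − 858.49 = 10.46; nΣy² − (Σy)² = 26794.15 − 26732.25 = 61.9
r = -18.95 / √(10.46 × 61.9) = -18.95 / 25.4455 ≈ -0.745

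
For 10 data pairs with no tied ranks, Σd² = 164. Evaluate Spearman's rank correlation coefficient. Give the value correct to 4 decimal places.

ρ = 1 − 6Σd² / [n(n²−1)] = 1 − 6×164 / (10×99)
  = 1 − 984/990 = 1 − 0.99394 ≈ 0.0061

0.0061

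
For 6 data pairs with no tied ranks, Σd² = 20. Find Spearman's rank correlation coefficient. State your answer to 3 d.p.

0.429

ρ = 1 − 6Σd² / [n(n²−1)] = 1 − 6×20 / (6×35)
  = 1 − 120/210 = 1 − 0.5714 ≈ 0.429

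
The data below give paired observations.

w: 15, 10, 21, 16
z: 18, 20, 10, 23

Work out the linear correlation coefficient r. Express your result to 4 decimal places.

-0.6980

n = 4, Σw = 62, Σz = 71, Σw² = 1022, Σz² = 1353, Σwz = 1048
nΣwz − ΣwΣz = 4192 − 4402 = -210
nΣw² − (Σw)² = 4088 − 3844 = 244; nΣz² − (Σz)² = 5412 − 5041 = 371
r = -210 / √(244 × 371) = -210 / 300.8721 ≈ -0.6980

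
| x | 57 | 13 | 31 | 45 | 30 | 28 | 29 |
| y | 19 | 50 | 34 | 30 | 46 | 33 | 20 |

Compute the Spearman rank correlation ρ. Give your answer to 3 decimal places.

Rank x: 7, 1, 5, 6, 4, 2, 3
Rank y: 1, 7, 5, 3, 6, 4, 2
d = rank(x) − rank(y): 6, -6, 0, 3, -2, -2, 1; Σd² = 90
ρ = 1 − 6Σd² / [n(n²−1)] = 1 − 6×90 / (7×48) = 1 − 540/336 ≈ -0.607

-0.607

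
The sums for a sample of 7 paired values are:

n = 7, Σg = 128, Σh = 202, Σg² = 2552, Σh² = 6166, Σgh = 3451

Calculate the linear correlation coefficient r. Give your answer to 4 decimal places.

r = (nΣgh − ΣgΣh) / √[(nΣg² − (Σg)²)(nΣh² − (Σh)²)]
Numerator: 7×3451 − 128×202 = -1699
Denominator: √[(17864 − 16384)(43162 − 40804)] = √[1480 × 2358] = 1868.1113
r = -1699 / 1868.1113 ≈ -0.9095

-0.9095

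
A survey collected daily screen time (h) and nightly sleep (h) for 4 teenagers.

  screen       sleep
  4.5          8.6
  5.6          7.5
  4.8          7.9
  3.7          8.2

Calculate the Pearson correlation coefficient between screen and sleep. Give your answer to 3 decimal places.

n = 4, Σx = 18.6, Σy = 32.2, Σx² = 88.34, Σy² = 259.86, Σxy = 148.96
nΣxy − ΣxΣy = 595.84 − 598.92 = -3.08
nΣx² − (Σx)² = 353.36 − 345.96 = 7.4; nΣy² − (Σy)² = 1039.44 − 1036.84 = 2.6
r = -3.08 / √(7.4 × 2.6) = -3.08 / 4.3863 ≈ -0.702

-0.702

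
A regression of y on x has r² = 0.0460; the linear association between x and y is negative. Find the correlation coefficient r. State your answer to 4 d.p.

|r| = √0.0460 = 0.2145
The association is negative, so r = −0.2145.

-0.2145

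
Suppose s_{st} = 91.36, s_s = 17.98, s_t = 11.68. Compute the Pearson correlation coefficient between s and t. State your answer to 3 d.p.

0.435

r = Cov(s,t) / (s_s · s_t) = 91.36 / (17.98 × 11.68)
  = 91.36 / 210.0064 ≈ 0.435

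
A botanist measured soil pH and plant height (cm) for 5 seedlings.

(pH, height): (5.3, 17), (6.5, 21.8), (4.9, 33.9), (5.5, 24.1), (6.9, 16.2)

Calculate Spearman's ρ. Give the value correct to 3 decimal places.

Rank pH: 2, 4, 1, 3, 5
Rank height: 2, 3, 5, 4, 1
d = rank(pH) − rank(height): 0, 1, -4, -1, 4; Σd² = 34
ρ = 1 − 6Σd² / [n(n²−1)] = 1 − 6×34 / (5×24) = 1 − 204/120 ≈ -0.700

-0.700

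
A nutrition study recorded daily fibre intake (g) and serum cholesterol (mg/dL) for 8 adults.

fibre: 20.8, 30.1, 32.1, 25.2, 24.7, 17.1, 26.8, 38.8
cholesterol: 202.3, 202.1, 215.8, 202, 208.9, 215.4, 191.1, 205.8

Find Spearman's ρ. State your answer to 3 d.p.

-0.048

Rank fibre: 2, 6, 7, 4, 3, 1, 5, 8
Rank cholesterol: 4, 3, 8, 2, 6, 7, 1, 5
d = rank(fibre) − rank(cholesterol): -2, 3, -1, 2, -3, -6, 4, 3; Σd² = 88
ρ = 1 − 6Σd² / [n(n²−1)] = 1 − 6×88 / (8×63) = 1 − 528/504 ≈ -0.048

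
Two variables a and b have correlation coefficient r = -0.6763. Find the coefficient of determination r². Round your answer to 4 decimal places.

r² = (-0.6763)² = 0.4574

0.4574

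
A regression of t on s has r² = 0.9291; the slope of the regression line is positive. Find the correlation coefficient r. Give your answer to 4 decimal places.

0.9639

|r| = √0.9291 = 0.9639
The association is positive, so r = 0.9639.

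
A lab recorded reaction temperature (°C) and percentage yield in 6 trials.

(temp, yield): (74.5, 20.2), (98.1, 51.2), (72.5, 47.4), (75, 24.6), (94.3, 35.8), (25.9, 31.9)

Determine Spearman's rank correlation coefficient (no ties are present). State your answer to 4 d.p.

0.3714

Rank temp: 3, 6, 2, 4, 5, 1
Rank yield: 1, 6, 5, 2, 4, 3
d = rank(temp) − rank(yield): 2, 0, -3, 2, 1, -2; Σd² = 22
ρ = 1 − 6Σd² / [n(n²−1)] = 1 − 6×22 / (6×35) = 1 − 132/210 ≈ 0.3714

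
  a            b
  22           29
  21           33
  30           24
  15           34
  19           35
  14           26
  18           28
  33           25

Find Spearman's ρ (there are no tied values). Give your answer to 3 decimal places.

Rank a: 6, 5, 7, 2, 4, 1, 3, 8
Rank b: 5, 6, 1, 7, 8, 3, 4, 2
d = rank(a) − rank(b): 1, -1, 6, -5, -4, -2, -1, 6; Σd² = 120
ρ = 1 − 6Σd² / [n(n²−1)] = 1 − 6×120 / (8×63) = 1 − 720/504 ≈ -0.429

-0.429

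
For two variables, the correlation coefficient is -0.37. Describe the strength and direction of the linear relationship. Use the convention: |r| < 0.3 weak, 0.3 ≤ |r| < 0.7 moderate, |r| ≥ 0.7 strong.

moderate negative

r = -0.37 < 0 so the relationship is negative.
|r| = 0.37, which falls in the moderate range.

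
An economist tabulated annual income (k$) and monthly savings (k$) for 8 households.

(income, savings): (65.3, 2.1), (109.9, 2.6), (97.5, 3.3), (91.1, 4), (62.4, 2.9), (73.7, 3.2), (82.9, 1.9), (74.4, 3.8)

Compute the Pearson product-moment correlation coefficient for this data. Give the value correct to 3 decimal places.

n = 8, Σx = 657.2, Σy = 23.8, Σx² = 55880.78, Σy² = 74.76, Σxy = 1966.05
nΣxy − ΣxΣy = 15728.4 − 15641.36 = 87.04
nΣx² − (Σx)² = 447046.24 − 431911.84 = 15134.4; nΣy² − (Σy)² = 598.08 − 566.44 = 31.64
r = 87.04 / √(15134.4 × 31.64) = 87.04 / 691.9916 ≈ 0.126

0.126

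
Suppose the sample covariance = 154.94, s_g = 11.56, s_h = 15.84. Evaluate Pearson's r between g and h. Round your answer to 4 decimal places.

r = Cov(g,h) / (s_g · s_h) = 154.94 / (11.56 × 15.84)
  = 154.94 / 183.1104 ≈ 0.8462

0.8462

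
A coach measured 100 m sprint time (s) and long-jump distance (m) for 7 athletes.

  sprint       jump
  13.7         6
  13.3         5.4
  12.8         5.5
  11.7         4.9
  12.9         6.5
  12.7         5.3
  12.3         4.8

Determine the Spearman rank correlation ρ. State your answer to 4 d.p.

Rank sprint: 7, 6, 4, 1, 5, 3, 2
Rank jump: 6, 4, 5, 2, 7, 3, 1
d = rank(sprint) − rank(jump): 1, 2, -1, -1, -2, 0, 1; Σd² = 12
ρ = 1 − 6Σd² / [n(n²−1)] = 1 − 6×12 / (7×48) = 1 − 72/336 ≈ 0.7857

0.7857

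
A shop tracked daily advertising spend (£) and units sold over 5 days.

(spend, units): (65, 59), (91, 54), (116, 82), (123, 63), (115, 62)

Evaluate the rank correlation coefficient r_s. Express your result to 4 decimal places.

Rank spend: 1, 2, 4, 5, 3
Rank units: 2, 1, 5, 4, 3
d = rank(spend) − rank(units): -1, 1, -1, 1, 0; Σd² = 4
ρ = 1 − 6Σd² / [n(n²−1)] = 1 − 6×4 / (5×24) = 1 − 24/120 ≈ 0.8000

0.8000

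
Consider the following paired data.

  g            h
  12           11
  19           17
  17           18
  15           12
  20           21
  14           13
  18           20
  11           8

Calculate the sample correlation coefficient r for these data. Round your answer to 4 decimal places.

n = 8, Σg = 126, Σh = 120, Σg² = 2060, Σh² = 1952, Σgh = 1991
nΣgh − ΣgΣh = 15928 − 15120 = 808
nΣg² − (Σg)² = 16480 − 15876 = 604; nΣh² − (Σh)² = 15616 − 14400 = 1216
r = 808 / √(604 × 1216) = 808 / 857.0088 ≈ 0.9428

0.9428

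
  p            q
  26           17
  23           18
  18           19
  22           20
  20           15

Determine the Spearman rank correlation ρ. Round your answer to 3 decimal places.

Rank p: 5, 4, 1, 3, 2
Rank q: 2, 3, 4, 5, 1
d = rank(p) − rank(q): 3, 1, -3, -2, 1; Σd² = 24
ρ = 1 − 6Σd² / [n(n²−1)] = 1 − 6×24 / (5×24) = 1 − 144/120 ≈ -0.200

-0.200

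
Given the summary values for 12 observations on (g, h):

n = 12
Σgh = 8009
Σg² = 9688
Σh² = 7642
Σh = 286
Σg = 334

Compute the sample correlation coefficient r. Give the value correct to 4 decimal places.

0.0856

r = (nΣgh − ΣgΣh) / √[(nΣg² − (Σg)²)(nΣh² − (Σh)²)]
Numerator: 12×8009 − 334×286 = 584
Denominator: √[(116256 − 111556)(91704 − 81796)] = √[4700 × 9908] = 6824.0457
r = 584 / 6824.0457 ≈ 0.0856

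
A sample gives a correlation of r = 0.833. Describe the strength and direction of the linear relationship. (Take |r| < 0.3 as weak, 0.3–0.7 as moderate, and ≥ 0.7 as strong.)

r = 0.833 > 0 so the relationship is positive.
|r| = 0.833, which falls in the strong range.

strong positive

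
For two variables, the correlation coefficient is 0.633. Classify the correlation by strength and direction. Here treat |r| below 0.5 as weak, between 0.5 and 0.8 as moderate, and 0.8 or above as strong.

r = 0.633 > 0 so the relationship is positive.
|r| = 0.633, which falls in the moderate range.

moderate positive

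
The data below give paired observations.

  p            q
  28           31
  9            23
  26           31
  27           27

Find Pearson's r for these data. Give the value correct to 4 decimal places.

0.8668

n = 4, Σp = 90, Σq = 112, Σp² = 2270, Σq² = 3180, Σpq = 2610
nΣpq − ΣpΣq = 10440 − 10080 = 360
nΣp² − (Σp)² = 9080 − 8100 = 980; nΣq² − (Σq)² = 12720 − 12544 = 176
r = 360 / √(980 × 176) = 360 / 415.3071 ≈ 0.8668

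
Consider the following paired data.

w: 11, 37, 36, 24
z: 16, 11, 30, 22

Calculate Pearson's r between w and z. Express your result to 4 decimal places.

0.1938

n = 4, Σw = 108, Σz = 79, Σw² = 3362, Σz² = 1761, Σwz = 2191
nΣwz − ΣwΣz = 8764 − 8532 = 232
nΣw² − (Σw)² = 13448 − 11664 = 1784; nΣz² − (Σz)² = 7044 − 6241 = 803
r = 232 / √(1784 × 803) = 232 / 1196.8926 ≈ 0.1938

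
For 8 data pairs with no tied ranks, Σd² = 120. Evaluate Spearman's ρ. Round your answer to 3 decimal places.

-0.429

ρ = 1 − 6Σd² / [n(n²−1)] = 1 − 6×120 / (8×63)
  = 1 − 720/504 = 1 − 1.4286 ≈ -0.429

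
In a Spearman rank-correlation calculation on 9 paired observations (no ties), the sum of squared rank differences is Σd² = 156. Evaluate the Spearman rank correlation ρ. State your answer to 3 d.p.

-0.300

ρ = 1 − 6Σd² / [n(n²−1)] = 1 − 6×156 / (9×80)
  = 1 − 936/720 = 1 − 1.3000 ≈ -0.300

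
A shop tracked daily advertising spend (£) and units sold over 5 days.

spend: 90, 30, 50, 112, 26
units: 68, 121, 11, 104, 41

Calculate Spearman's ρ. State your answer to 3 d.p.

Rank spend: 4, 2, 3, 5, 1
Rank units: 3, 5, 1, 4, 2
d = rank(spend) − rank(units): 1, -3, 2, 1, -1; Σd² = 16
ρ = 1 − 6Σd² / [n(n²−1)] = 1 − 6×16 / (5×24) = 1 − 96/120 ≈ 0.200

0.200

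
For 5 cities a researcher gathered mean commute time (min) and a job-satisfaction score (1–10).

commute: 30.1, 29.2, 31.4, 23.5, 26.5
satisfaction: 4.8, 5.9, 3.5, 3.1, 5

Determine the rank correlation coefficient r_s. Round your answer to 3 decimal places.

0.100

Rank commute: 4, 3, 5, 1, 2
Rank satisfaction: 3, 5, 2, 1, 4
d = rank(commute) − rank(satisfaction): 1, -2, 3, 0, -2; Σd² = 18
ρ = 1 − 6Σd² / [n(n²−1)] = 1 − 6×18 / (5×24) = 1 − 108/120 ≈ 0.100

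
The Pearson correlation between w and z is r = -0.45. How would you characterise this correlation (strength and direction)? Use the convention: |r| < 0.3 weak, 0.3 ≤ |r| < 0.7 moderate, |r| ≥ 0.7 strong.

r = -0.45 < 0 so the relationship is negative.
|r| = 0.45, which falls in the moderate range.

moderate negative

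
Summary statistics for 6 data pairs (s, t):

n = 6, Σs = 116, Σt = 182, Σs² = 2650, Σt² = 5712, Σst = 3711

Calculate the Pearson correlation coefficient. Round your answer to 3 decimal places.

0.689

r = (nΣst − ΣsΣt) / √[(nΣs² − (Σs)²)(nΣt² − (Σt)²)]
Numerator: 6×3711 − 116×182 = 1154
Denominator: √[(15900 − 13456)(34272 − 33124)] = √[2444 × 1148] = 1675.0260
r = 1154 / 1675.0260 ≈ 0.689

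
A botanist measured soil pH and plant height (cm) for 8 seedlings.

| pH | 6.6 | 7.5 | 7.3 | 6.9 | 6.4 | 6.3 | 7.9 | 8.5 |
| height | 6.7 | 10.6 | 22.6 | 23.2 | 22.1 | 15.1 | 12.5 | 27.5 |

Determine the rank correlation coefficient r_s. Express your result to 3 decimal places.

Rank pH: 3, 6, 5, 4, 2, 1, 7, 8
Rank height: 1, 2, 6, 7, 5, 4, 3, 8
d = rank(pH) − rank(height): 2, 4, -1, -3, -3, -3, 4, 0; Σd² = 64
ρ = 1 − 6Σd² / [n(n²−1)] = 1 − 6×64 / (8×63) = 1 − 384/504 ≈ 0.238

0.238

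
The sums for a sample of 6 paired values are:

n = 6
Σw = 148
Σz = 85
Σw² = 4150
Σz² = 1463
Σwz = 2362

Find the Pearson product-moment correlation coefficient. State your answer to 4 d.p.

r = (nΣwz − ΣwΣz) / √[(nΣw² − (Σw)²)(nΣz² − (Σz)²)]
Numerator: 6×2362 − 148×85 = 1592
Denominator: √[(24900 − 21904)(8778 − 7225)] = √[2996 × 1553] = 2157.0322
r = 1592 / 2157.0322 ≈ 0.7381

0.7381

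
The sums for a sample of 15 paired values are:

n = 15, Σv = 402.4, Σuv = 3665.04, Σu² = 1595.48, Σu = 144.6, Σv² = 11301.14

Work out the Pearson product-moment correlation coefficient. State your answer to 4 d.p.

-0.6704

r = (nΣuv − ΣuΣv) / √[(nΣu² − (Σu)²)(nΣv² − (Σv)²)]
Numerator: 15×3665.04 − 144.6×402.4 = -3211.44
Denominator: √[(23932.2 − 20909.16)(169517.1 − 161925.76)] = √[3023.04 × 7591.34] = 4790.5036
r = -3211.44 / 4790.5036 ≈ -0.6704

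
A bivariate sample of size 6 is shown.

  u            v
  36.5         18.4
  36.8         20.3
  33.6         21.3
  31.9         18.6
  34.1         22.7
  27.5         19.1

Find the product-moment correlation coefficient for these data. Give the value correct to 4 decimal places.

0.1934

n = 6, Σu = 200.4, Σv = 120.4, Σu² = 6752.12, Σv² = 2430.4, Σuv = 4026.98
nΣuv − ΣuΣv = 24161.88 − 24128.16 = 33.72
nΣu² − (Σu)² = 40512.72 − 40160.16 = 352.56; nΣv² − (Σv)² = 14582.4 − 14496.16 = 86.24
r = 33.72 / √(352.56 × 86.24) = 33.72 / 174.3696 ≈ 0.1934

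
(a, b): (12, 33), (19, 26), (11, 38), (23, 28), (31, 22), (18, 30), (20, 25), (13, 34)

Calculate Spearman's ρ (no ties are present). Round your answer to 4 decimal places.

Rank a: 2, 5, 1, 7, 8, 4, 6, 3
Rank b: 6, 3, 8, 4, 1, 5, 2, 7
d = rank(a) − rank(b): -4, 2, -7, 3, 7, -1, 4, -4; Σd² = 160
ρ = 1 − 6Σd² / [n(n²−1)] = 1 − 6×160 / (8×63) = 1 − 960/504 ≈ -0.9048

-0.9048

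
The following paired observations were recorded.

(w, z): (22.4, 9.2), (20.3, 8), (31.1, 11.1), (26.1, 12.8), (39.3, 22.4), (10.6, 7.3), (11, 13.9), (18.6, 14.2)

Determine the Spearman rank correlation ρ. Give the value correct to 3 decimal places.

0.405

Rank w: 5, 4, 7, 6, 8, 1, 2, 3
Rank z: 3, 2, 4, 5, 8, 1, 6, 7
d = rank(w) − rank(z): 2, 2, 3, 1, 0, 0, -4, -4; Σd² = 50
ρ = 1 − 6Σd² / [n(n²−1)] = 1 − 6×50 / (8×63) = 1 − 300/504 ≈ 0.405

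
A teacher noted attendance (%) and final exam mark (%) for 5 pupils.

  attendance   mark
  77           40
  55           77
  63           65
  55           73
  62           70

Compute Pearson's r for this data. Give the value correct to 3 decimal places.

n = 5, Σx = 312, Σy = 325, Σx² = 19792, Σy² = 21983, Σxy = 19765
nΣxy − ΣxΣy = 98825 − 101400 = -2575
nΣx² − (Σx)² = 98960 − 97344 = 1616; nΣy² − (Σy)² = 109915 − 105625 = 4290
r = -2575 / √(1616 × 4290) = -2575 / 2632.9907 ≈ -0.978

-0.978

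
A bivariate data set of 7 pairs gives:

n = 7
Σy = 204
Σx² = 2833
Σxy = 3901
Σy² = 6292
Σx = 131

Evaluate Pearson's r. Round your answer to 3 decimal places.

0.229

r = (nΣxy − ΣxΣy) / √[(nΣx² − (Σx)²)(nΣy² − (Σy)²)]
Numerator: 7×3901 − 131×204 = 583
Denominator: √[(19831 − 17161)(44044 − 41616)] = √[2670 × 2428] = 2546.1265
r = 583 / 2546.1265 ≈ 0.229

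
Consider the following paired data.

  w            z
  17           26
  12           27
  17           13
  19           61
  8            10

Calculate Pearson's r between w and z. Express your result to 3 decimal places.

0.619

n = 5, Σw = 73, Σz = 137, Σw² = 1147, Σz² = 5395, Σwz = 2226
nΣwz − ΣwΣz = 11130 − 10001 = 1129
nΣw² − (Σw)² = 5735 − 5329 = 406; nΣz² − (Σz)² = 26975 − 18769 = 8206
r = 1129 / √(406 × 8206) = 1129 / 1825.2770 ≈ 0.619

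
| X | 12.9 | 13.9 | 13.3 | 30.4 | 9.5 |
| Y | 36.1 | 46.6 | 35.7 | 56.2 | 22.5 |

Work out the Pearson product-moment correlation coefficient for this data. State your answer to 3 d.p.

n = 5, ΣX = 80, ΣY = 197.1, ΣX² = 1550.92, ΣY² = 8413.95, ΣXY = 3510.47
nΣXY − ΣXΣY = 17552.35 − 15768 = 1784.35
nΣX² − (ΣX)² = 7754.6 − 6400 = 1354.6; nΣY² − (ΣY)² = 42069.75 − 38848.41 = 3221.34
r = 1784.35 / √(1354.6 × 3221.34) = 1784.35 / 2088.9297 ≈ 0.854

0.854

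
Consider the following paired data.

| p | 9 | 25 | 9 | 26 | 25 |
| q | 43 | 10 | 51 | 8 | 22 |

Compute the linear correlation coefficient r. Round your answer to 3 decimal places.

-0.957

n = 5, Σp = 94, Σq = 134, Σp² = 2088, Σq² = 5098, Σpq = 1854
nΣpq − ΣpΣq = 9270 − 12596 = -3326
nΣp² − (Σp)² = 10440 − 8836 = 1604; nΣq² − (Σq)² = 25490 − 17956 = 7534
r = -3326 / √(1604 × 7534) = -3326 / 3476.2819 ≈ -0.957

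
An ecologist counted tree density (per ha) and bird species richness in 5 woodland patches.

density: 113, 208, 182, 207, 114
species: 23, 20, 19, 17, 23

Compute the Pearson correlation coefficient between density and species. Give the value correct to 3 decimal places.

-0.902

n = 5, Σx = 824, Σy = 102, Σx² = 145002, Σy² = 2108, Σxy = 16358
nΣxy − ΣxΣy = 81790 − 84048 = -2258
nΣx² − (Σx)² = 725010 − 678976 = 46034; nΣy² − (Σy)² = 10540 − 10404 = 136
r = -2258 / √(46034 × 136) = -2258 / 2502.1239 ≈ -0.902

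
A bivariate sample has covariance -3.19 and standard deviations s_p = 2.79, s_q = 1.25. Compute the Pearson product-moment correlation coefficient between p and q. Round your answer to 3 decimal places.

-0.915

r = Cov(p,q) / (s_p · s_q) = -3.19 / (2.79 × 1.25)
  = -3.19 / 3.4875 ≈ -0.915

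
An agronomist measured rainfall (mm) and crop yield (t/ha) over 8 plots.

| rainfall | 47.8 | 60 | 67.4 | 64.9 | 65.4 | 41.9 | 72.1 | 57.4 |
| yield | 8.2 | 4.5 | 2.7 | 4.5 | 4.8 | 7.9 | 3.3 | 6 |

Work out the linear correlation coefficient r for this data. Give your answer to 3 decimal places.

n = 8, Σx = 476.9, Σy = 41.9, Σx² = 29165.55, Σy² = 247.37, Σxy = 2363.25
nΣxy − ΣxΣy = 18906 − 19982.11 = -1076.11
nΣx² − (Σx)² = 233324.4 − 227433.61 = 5890.79; nΣy² − (Σy)² = 1978.96 − 1755.61 = 223.35
r = -1076.11 / √(5890.79 × 223.35) = -1076.11 / 1147.0431 ≈ -0.938

-0.938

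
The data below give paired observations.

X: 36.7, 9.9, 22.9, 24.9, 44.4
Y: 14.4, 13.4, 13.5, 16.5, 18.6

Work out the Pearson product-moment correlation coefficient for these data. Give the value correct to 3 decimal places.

0.724

n = 5, ΣX = 138.8, ΣY = 76.4, ΣX² = 4560.68, ΣY² = 1187.38, ΣXY = 2206.98
nΣXY − ΣXΣY = 11034.9 − 10604.32 = 430.58
nΣX² − (ΣX)² = 22803.4 − 19265.44 = 3537.96; nΣY² − (ΣY)² = 5936.9 − 5836.96 = 99.94
r = 430.58 / √(3537.96 × 99.94) = 430.58 / 594.6291 ≈ 0.724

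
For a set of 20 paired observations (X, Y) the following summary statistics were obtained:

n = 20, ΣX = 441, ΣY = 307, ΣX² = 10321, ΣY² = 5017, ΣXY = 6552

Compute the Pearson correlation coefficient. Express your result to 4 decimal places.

r = (nΣXY − ΣXΣY) / √[(nΣX² − (ΣX)²)(nΣY² − (ΣY)²)]
Numerator: 20×6552 − 441×307 = -4347
Denominator: √[(206420 − 194481)(100340 − 94249)] = √[11939 × 6091] = 8527.6286
r = -4347 / 8527.6286 ≈ -0.5098

-0.5098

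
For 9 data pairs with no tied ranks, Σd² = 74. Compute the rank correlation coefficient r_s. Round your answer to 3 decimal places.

ρ = 1 − 6Σd² / [n(n²−1)] = 1 − 6×74 / (9×80)
  = 1 − 444/720 = 1 − 0.6167 ≈ 0.383

0.383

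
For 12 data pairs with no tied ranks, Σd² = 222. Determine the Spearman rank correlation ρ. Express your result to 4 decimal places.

ρ = 1 − 6Σd² / [n(n²−1)] = 1 − 6×222 / (12×143)
  = 1 − 1332/1716 = 1 − 0.77622 ≈ 0.2238

0.2238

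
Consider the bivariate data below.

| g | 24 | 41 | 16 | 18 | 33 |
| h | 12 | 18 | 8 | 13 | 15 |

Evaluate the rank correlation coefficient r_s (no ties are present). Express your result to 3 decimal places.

Rank g: 3, 5, 1, 2, 4
Rank h: 2, 5, 1, 3, 4
d = rank(g) − rank(h): 1, 0, 0, -1, 0; Σd² = 2
ρ = 1 − 6Σd² / [n(n²−1)] = 1 − 6×2 / (5×24) = 1 − 12/120 ≈ 0.900

0.900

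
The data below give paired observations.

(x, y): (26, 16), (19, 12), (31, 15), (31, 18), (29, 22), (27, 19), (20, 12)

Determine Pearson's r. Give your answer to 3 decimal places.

n = 7, Σx = 183, Σy = 114, Σx² = 4929, Σy² = 1938, Σxy = 3058
nΣxy − ΣxΣy = 21406 − 20862 = 544
nΣx² − (Σx)² = 34503 − 33489 = 1014; nΣy² − (Σy)² = 13566 − 12996 = 570
r = 544 / √(1014 × 570) = 544 / 760.2500 ≈ 0.716

0.716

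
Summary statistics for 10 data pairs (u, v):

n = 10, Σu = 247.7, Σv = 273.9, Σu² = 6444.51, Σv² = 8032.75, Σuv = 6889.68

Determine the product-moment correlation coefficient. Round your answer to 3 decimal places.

0.260

r = (nΣuv − ΣuΣv) / √[(nΣu² − (Σu)²)(nΣv² − (Σv)²)]
Numerator: 10×6889.68 − 247.7×273.9 = 1051.77
Denominator: √[(64445.1 − 61355.29)(80327.5 − 75021.21)] = √[3089.81 × 5306.29] = 4049.1268
r = 1051.77 / 4049.1268 ≈ 0.260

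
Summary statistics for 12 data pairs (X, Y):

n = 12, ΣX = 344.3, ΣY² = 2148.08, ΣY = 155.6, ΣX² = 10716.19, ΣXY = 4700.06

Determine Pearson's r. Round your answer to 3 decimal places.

r = (nΣXY − ΣXΣY) / √[(nΣX² − (ΣX)²)(nΣY² − (ΣY)²)]
Numerator: 12×4700.06 − 344.3×155.6 = 2827.64
Denominator: √[(128594.28 − 118542.49)(25776.96 − 24211.36)] = √[10051.79 × 1565.6] = 3966.9992
r = 2827.64 / 3966.9992 ≈ 0.713

0.713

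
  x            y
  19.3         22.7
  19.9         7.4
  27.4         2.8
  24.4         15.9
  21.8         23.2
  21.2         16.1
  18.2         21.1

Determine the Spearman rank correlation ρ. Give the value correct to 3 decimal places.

Rank x: 2, 3, 7, 6, 5, 4, 1
Rank y: 6, 2, 1, 3, 7, 4, 5
d = rank(x) − rank(y): -4, 1, 6, 3, -2, 0, -4; Σd² = 82
ρ = 1 − 6Σd² / [n(n²−1)] = 1 − 6×82 / (7×48) = 1 − 492/336 ≈ -0.464

-0.464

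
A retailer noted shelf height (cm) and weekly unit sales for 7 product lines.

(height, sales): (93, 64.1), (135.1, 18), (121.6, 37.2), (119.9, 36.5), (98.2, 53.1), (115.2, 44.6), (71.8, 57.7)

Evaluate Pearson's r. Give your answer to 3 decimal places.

-0.886

n = 7, Σx = 754.8, Σy = 311.2, Σx² = 84133.1, Σy² = 15286.96, Σxy = 31788.17
nΣxy − ΣxΣy = 222517.19 − 234893.76 = -12376.57
nΣx² − (Σx)² = 588931.7 − 569723.04 = 19208.66; nΣy² − (Σy)² = 107008.72 − 96845.44 = 10163.28
r = -12376.57 / √(19208.66 × 10163.28) = -12376.57 / 13972.2221 ≈ -0.886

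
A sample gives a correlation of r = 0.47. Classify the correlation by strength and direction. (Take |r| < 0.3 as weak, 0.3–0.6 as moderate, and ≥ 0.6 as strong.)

moderate positive

r = 0.47 > 0 so the relationship is positive.
|r| = 0.47, which falls in the moderate range.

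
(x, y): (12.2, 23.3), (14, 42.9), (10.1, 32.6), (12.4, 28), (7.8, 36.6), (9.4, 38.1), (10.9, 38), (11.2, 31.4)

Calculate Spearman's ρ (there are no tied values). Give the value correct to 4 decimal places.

Rank x: 6, 8, 3, 7, 1, 2, 4, 5
Rank y: 1, 8, 4, 2, 5, 7, 6, 3
d = rank(x) − rank(y): 5, 0, -1, 5, -4, -5, -2, 2; Σd² = 100
ρ = 1 − 6Σd² / [n(n²−1)] = 1 − 6×100 / (8×63) = 1 − 600/504 ≈ -0.1905

-0.1905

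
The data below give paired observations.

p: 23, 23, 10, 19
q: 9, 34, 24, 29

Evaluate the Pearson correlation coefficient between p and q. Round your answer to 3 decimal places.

n = 4, Σp = 75, Σq = 96, Σp² = 1519, Σq² = 2654, Σpq = 1780
nΣpq − ΣpΣq = 7120 − 7200 = -80
nΣp² − (Σp)² = 6076 − 5625 = 451; nΣq² − (Σq)² = 10616 − 9216 = 1400
r = -80 / √(451 × 1400) = -80 / 794.6068 ≈ -0.101

-0.101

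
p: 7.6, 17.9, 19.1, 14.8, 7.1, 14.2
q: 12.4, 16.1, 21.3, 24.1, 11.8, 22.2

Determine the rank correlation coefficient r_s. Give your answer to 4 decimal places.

0.5429

Rank p: 2, 5, 6, 4, 1, 3
Rank q: 2, 3, 4, 6, 1, 5
d = rank(p) − rank(q): 0, 2, 2, -2, 0, -2; Σd² = 16
ρ = 1 − 6Σd² / [n(n²−1)] = 1 − 6×16 / (6×35) = 1 − 96/210 ≈ 0.5429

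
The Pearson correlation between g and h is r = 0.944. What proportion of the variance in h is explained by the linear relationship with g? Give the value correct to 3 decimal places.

0.891

r² = (0.944)² = 0.891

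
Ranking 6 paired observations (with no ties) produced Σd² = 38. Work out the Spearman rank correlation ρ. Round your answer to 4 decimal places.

ρ = 1 − 6Σd² / [n(n²−1)] = 1 − 6×38 / (6×35)
  = 1 − 228/210 = 1 − 1.08571 ≈ -0.0857

-0.0857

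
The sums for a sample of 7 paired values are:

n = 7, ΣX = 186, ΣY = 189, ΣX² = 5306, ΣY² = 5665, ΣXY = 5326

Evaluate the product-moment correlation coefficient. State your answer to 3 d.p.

r = (nΣXY − ΣXΣY) / √[(nΣX² − (ΣX)²)(nΣY² − (ΣY)²)]
Numerator: 7×5326 − 186×189 = 2128
Denominator: √[(37142 − 34596)(39655 − 35721)] = √[2546 × 3934] = 3164.8008
r = 2128 / 3164.8008 ≈ 0.672

0.672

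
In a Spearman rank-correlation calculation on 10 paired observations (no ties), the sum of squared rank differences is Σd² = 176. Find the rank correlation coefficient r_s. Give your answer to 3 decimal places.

-0.067

ρ = 1 − 6Σd² / [n(n²−1)] = 1 − 6×176 / (10×99)
  = 1 − 1056/990 = 1 − 1.0667 ≈ -0.067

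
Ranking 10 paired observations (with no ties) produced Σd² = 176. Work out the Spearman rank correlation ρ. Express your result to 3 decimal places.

-0.067

ρ = 1 − 6Σd² / [n(n²−1)] = 1 − 6×176 / (10×99)
  = 1 − 1056/990 = 1 − 1.0667 ≈ -0.067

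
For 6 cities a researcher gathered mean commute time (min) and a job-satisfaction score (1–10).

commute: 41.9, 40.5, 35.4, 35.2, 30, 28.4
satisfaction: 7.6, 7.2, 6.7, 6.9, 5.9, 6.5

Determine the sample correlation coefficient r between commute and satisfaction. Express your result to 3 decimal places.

n = 6, Σx = 211.4, Σy = 40.8, Σx² = 7594.62, Σy² = 279.16, Σxy = 1451.7
nΣxy − ΣxΣy = 8710.2 − 8625.12 = 85.08
nΣx² − (Σx)² = 45567.72 − 44689.96 = 877.76; nΣy² − (Σy)² = 1674.96 − 1664.64 = 10.32
r = 85.08 / √(877.76 × 10.32) = 85.08 / 95.1761 ≈ 0.894

0.894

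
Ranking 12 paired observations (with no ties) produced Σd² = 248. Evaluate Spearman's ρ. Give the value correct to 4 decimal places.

0.1329

ρ = 1 − 6Σd² / [n(n²−1)] = 1 − 6×248 / (12×143)
  = 1 − 1488/1716 = 1 − 0.86713 ≈ 0.1329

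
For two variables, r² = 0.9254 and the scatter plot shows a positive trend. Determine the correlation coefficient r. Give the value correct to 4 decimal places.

0.9620

|r| = √0.9254 = 0.9620
The association is positive, so r = 0.9620.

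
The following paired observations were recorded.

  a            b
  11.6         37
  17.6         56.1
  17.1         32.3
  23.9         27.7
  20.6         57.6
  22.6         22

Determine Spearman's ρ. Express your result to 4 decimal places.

-0.4286

Rank a: 1, 3, 2, 6, 4, 5
Rank b: 4, 5, 3, 2, 6, 1
d = rank(a) − rank(b): -3, -2, -1, 4, -2, 4; Σd² = 50
ρ = 1 − 6Σd² / [n(n²−1)] = 1 − 6×50 / (6×35) = 1 − 300/210 ≈ -0.4286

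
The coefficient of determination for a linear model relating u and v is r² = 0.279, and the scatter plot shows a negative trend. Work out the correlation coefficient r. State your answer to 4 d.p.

|r| = √0.279 = 0.5282
The association is negative, so r = −0.5282.

-0.5282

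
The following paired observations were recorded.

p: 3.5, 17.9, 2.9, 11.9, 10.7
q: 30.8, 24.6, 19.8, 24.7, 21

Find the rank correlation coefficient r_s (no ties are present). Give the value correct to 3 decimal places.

Rank p: 2, 5, 1, 4, 3
Rank q: 5, 3, 1, 4, 2
d = rank(p) − rank(q): -3, 2, 0, 0, 1; Σd² = 14
ρ = 1 − 6Σd² / [n(n²−1)] = 1 − 6×14 / (5×24) = 1 − 84/120 ≈ 0.300

0.300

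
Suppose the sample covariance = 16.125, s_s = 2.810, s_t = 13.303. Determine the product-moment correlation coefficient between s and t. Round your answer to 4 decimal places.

0.4314

r = Cov(s,t) / (s_s · s_t) = 16.125 / (2.810 × 13.303)
  = 16.125 / 37.3814 ≈ 0.4314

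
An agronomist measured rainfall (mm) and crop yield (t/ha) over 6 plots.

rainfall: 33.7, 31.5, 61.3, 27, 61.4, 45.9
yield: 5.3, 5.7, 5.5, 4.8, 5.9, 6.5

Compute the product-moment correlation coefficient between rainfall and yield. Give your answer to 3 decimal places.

n = 6, Σx = 260.8, Σy = 33.7, Σx² = 12491.4, Σy² = 190.93, Σxy = 1485.52
nΣxy − ΣxΣy = 8913.12 − 8788.96 = 124.16
nΣx² − (Σx)² = 74948.4 − 68016.64 = 6931.76; nΣy² − (Σy)² = 1145.58 − 1135.69 = 9.89
r = 124.16 / √(6931.76 × 9.89) = 124.16 / 261.8303 ≈ 0.474

0.474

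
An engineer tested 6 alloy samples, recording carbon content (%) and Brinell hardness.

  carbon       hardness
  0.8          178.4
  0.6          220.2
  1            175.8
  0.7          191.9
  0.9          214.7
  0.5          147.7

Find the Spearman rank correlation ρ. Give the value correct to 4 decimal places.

0.0286

Rank carbon: 4, 2, 6, 3, 5, 1
Rank hardness: 3, 6, 2, 4, 5, 1
d = rank(carbon) − rank(hardness): 1, -4, 4, -1, 0, 0; Σd² = 34
ρ = 1 − 6Σd² / [n(n²−1)] = 1 − 6×34 / (6×35) = 1 − 204/210 ≈ 0.0286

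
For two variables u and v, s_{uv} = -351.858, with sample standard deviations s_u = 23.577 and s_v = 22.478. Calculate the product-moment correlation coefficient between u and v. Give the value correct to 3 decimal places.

-0.664

r = Cov(u,v) / (s_u · s_v) = -351.858 / (23.577 × 22.478)
  = -351.858 / 529.9638 ≈ -0.664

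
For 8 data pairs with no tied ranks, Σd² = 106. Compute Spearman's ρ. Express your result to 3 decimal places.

-0.262

ρ = 1 − 6Σd² / [n(n²−1)] = 1 − 6×106 / (8×63)
  = 1 − 636/504 = 1 − 1.2619 ≈ -0.262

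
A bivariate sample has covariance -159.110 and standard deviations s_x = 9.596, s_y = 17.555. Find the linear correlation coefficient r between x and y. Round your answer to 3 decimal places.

-0.945

r = Cov(x,y) / (s_x · s_y) = -159.110 / (9.596 × 17.555)
  = -159.110 / 168.4578 ≈ -0.945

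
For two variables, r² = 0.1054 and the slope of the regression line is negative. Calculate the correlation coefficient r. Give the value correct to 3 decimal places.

-0.325

|r| = √0.1054 = 0.325
The association is negative, so r = −0.325.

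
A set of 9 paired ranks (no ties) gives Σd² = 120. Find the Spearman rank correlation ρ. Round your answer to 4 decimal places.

0.0000

ρ = 1 − 6Σd² / [n(n²−1)] = 1 − 6×120 / (9×80)
  = 1 − 720/720 = 1 − 1.00000 ≈ 0.0000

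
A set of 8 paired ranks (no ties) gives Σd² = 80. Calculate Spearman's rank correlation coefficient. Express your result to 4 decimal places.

ρ = 1 − 6Σd² / [n(n²−1)] = 1 − 6×80 / (8×63)
  = 1 − 480/504 = 1 − 0.95238 ≈ 0.0476

0.0476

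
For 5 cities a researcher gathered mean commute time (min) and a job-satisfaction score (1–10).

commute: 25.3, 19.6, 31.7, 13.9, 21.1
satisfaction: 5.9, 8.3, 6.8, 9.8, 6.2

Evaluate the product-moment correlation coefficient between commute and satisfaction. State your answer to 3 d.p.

n = 5, Σx = 111.6, Σy = 37, Σx² = 2667.56, Σy² = 284.42, Σxy = 794.55
nΣxy − ΣxΣy = 3972.75 − 4129.2 = -156.45
nΣx² − (Σx)² = 13337.8 − 12454.56 = 883.24; nΣy² − (Σy)² = 1422.1 − 1369 = 53.1
r = -156.45 / √(883.24 × 53.1) = -156.45 / 216.5642 ≈ -0.722

-0.722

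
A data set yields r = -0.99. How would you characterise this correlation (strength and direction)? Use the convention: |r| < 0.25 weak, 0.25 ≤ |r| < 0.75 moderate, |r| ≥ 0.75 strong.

r = -0.99 < 0 so the relationship is negative.
|r| = 0.99, which falls in the strong range.

strong negative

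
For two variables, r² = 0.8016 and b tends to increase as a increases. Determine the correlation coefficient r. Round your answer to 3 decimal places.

0.895

|r| = √0.8016 = 0.895
The association is positive, so r = 0.895.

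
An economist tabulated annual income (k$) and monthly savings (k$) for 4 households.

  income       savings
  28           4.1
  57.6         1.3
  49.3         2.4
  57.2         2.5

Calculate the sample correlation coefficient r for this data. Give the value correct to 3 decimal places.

n = 4, Σx = 192.1, Σy = 10.3, Σx² = 9804.09, Σy² = 30.51, Σxy = 451
nΣxy − ΣxΣy = 1804 − 1978.63 = -174.63
nΣx² − (Σx)² = 39216.36 − 36902.41 = 2313.95; nΣy² − (Σy)² = 122.04 − 106.09 = 15.95
r = -174.63 / √(2313.95 × 15.95) = -174.63 / 192.1133 ≈ -0.909

-0.909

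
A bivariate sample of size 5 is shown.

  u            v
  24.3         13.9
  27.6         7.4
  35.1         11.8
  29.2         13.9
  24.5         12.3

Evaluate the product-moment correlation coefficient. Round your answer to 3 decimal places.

n = 5, Σu = 140.7, Σv = 59.3, Σu² = 4037.15, Σv² = 731.71, Σuv = 1663.42
nΣuv − ΣuΣv = 8317.1 − 8343.51 = -26.41
nΣu² − (Σu)² = 20185.75 − 19796.49 = 389.26; nΣv² − (Σv)² = 3658.55 − 3516.49 = 142.06
r = -26.41 / √(389.26 × 142.06) = -26.41 / 235.1559 ≈ -0.112

-0.112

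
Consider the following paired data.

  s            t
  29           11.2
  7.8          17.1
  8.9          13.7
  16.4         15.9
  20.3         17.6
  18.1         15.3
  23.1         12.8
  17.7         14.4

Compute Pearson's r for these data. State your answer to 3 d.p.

-0.553

n = 8, Σs = 141.3, Σt = 118, Σs² = 2836.61, Σt² = 1773.4, Σst = 2025.64
nΣst − ΣsΣt = 16205.12 − 16673.4 = -468.28
nΣs² − (Σs)² = 22692.88 − 19965.69 = 2727.19; nΣt² − (Σt)² = 14187.2 − 13924 = 263.2
r = -468.28 / √(2727.19 × 263.2) = -468.28 / 847.2287 ≈ -0.553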